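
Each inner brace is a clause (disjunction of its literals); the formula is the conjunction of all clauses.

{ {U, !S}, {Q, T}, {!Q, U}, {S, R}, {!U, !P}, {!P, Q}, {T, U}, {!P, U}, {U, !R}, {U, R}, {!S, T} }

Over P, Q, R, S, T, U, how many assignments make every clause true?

There are 2^6 = 64 truth assignments over (P, Q, R, S, T, U).
Split on T. With T = true, the clauses containing T are satisfied and !T drops from the rest; 6 of the 2^5 = 32 assignments to the other variables satisfy what remains.
With T = false, by the same count on the reduced clause set, 1 assignment works.
(One model: P=F, Q=F, R=F, S=T, T=T, U=T.)
Total: 6 + 1 = 7.

7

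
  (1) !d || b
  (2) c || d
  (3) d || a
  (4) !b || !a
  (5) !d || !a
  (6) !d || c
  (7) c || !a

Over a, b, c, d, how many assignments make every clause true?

There are 2^4 = 16 truth assignments over (a, b, c, d).
Split on d. With d = true, the clauses containing d are satisfied and !d drops from the rest; 1 of the 2^3 = 8 assignments to the other variables satisfy what remains.
With d = false, by the same count on the reduced clause set, 1 assignment works.
Total: 1 + 1 = 2.

2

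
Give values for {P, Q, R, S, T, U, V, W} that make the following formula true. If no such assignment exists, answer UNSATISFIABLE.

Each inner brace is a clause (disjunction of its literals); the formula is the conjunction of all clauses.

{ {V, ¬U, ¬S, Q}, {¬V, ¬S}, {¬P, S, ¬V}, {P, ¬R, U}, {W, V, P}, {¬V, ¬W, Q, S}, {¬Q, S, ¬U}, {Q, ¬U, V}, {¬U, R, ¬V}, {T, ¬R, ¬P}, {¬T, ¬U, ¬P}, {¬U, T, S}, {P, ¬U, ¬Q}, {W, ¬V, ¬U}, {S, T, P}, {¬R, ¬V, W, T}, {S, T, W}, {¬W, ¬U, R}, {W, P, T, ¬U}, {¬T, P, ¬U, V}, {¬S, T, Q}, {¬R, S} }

Try V = False.
Try W = False.
The clause (P) is unit, so P = True.
Try Q = True.
Try S = True.
Try T = False.
The clause (¬R) is unit, so R = False.
No clause remains; U is free.

P: True, Q: True, R: False, S: True, T: False, U: False, V: False, W: False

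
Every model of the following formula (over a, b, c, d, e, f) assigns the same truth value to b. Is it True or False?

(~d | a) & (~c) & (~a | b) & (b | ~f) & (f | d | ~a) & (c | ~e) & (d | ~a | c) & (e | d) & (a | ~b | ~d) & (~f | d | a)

True

Suppose b = 0.
The clause (~c) is unit, so c = 0.
The clause (~a) is unit, so a = 0.
The clause (~d) is unit, so d = 0.
The clause (~f) is unit, so f = 0.
The clause (~e) is unit, so e = 0.
That conflicts with the unit clause (e).
So every satisfying assignment has b = True.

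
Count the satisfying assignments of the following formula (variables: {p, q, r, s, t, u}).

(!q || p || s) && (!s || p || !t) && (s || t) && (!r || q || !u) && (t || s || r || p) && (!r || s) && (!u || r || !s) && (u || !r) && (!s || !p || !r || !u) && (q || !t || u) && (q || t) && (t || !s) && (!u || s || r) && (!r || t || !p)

There are 2^6 = 64 truth assignments over (p, q, r, s, t, u).
Split on r. With r = true, the clauses containing r are satisfied and !r drops from the rest; 0 of the 2^5 = 32 assignments to the other variables satisfy what remains.
With r = false, by the same count on the reduced clause set, 2 assignments work.
(One model: p=T, q=T, r=F, s=F, t=T, u=F.)
Total: 0 + 2 = 2.

2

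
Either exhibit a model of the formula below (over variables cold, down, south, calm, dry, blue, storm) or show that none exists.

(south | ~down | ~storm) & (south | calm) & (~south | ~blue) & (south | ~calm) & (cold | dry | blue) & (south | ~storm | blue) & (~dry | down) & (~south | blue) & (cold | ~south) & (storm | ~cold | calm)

UNSATISFIABLE

Suppose south = 1.
Unit clause (~blue) forces blue = 0.
Now (blue) is unsatisfied and unit — conflict.
That branch fails; take south = 0 instead.
Unit clause (calm) forces calm = 1.
Now (~calm) is unsatisfied and unit — conflict.
Neither south = 1 nor south = 0 works.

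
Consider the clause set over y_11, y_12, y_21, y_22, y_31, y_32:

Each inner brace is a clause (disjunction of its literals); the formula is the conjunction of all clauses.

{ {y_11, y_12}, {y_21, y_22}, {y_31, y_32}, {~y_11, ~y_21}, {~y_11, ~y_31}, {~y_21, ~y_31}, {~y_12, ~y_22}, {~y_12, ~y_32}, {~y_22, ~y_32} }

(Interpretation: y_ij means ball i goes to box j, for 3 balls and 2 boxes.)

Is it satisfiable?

Suppose y_11 = 1.
(~y_21) alone gives y_21 = 0.
(y_22) alone gives y_22 = 1.
(~y_31) alone gives y_31 = 0.
(y_32) alone gives y_32 = 1.
But (~y_32) is also a unit clause — contradiction.
Backtrack on y_11: now try y_11 = 0.
(y_12) alone gives y_12 = 1.
(~y_22) alone gives y_22 = 0.
(y_21) alone gives y_21 = 1.
(~y_31) alone gives y_31 = 0.
(y_32) alone gives y_32 = 1.
But (~y_32) is also a unit clause — contradiction.
Neither y_11 = 1 nor y_11 = 0 works.
No assignment satisfies every clause.

Unsatisfiable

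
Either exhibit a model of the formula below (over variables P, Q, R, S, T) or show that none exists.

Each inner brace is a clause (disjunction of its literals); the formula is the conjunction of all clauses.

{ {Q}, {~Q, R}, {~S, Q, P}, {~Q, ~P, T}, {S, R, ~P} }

P: 0; Q: 1; R: 1; S: 0; T: 1

(Q) alone gives Q = 1.
(R) alone gives R = 1.
Case P = 0:
All clauses hold; S, T can take either value.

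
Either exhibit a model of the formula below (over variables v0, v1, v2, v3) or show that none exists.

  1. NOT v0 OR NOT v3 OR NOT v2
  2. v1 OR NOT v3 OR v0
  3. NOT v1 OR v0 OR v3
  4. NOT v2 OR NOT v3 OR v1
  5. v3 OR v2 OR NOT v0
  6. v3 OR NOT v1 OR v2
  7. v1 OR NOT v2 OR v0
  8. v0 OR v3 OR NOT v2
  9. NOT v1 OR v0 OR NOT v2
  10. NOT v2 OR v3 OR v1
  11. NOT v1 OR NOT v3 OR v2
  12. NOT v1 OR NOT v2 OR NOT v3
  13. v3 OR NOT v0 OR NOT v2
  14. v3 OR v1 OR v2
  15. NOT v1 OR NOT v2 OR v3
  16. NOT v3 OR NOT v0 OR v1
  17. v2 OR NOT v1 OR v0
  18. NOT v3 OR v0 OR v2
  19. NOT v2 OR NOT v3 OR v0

Try v0 = false.
Try v1 = true.
From the singleton clause (v3), v3 = true.
From the singleton clause (NOT v2), v2 = false.
That conflicts with the unit clause (v2).
Undo v1 and try v1 = false.
From the singleton clause (NOT v3), v3 = false.
From the singleton clause (NOT v2), v2 = false.
That conflicts with the unit clause (v2).
Either choice for v1 ends in contradiction.
Undo v0 and try v0 = true.
Try v3 = false.
From the singleton clause (v2), v2 = true.
That conflicts with the unit clause (NOT v2).
Undo v3 and try v3 = true.
From the singleton clause (NOT v2), v2 = false.
From the singleton clause (NOT v1), v1 = false.
That conflicts with the unit clause (v1).
Either choice for v3 ends in contradiction.
Either choice for v0 ends in contradiction.

UNSATISFIABLE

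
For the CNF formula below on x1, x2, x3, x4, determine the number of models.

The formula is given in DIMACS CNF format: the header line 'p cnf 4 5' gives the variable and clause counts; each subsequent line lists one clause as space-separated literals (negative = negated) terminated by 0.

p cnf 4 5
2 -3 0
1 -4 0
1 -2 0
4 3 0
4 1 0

There are 2^4 = 16 truth assignments over (x1, x2, x3, x4).
Check each against the 5 clauses (columns in the order x1, x2, x3, x4):
  F F F F  ✗ fails (x4 ∨ x3)
  F F F T  ✗ fails (x1 ∨ ¬x4)
  F F T F  ✗ fails (x2 ∨ ¬x3)
  F F T T  ✗ fails (x2 ∨ ¬x3)
  F T F F  ✗ fails (x1 ∨ ¬x2)
  F T F T  ✗ fails (x1 ∨ ¬x4)
  F T T F  ✗ fails (x1 ∨ ¬x2)
  F T T T  ✗ fails (x1 ∨ ¬x4)
  T F F F  ✗ fails (x4 ∨ x3)
  T F F T  ✓ satisfies all
  T F T F  ✗ fails (x2 ∨ ¬x3)
  T F T T  ✗ fails (x2 ∨ ¬x3)
  T T F F  ✗ fails (x4 ∨ x3)
  T T F T  ✓ satisfies all
  T T T F  ✓ satisfies all
  T T T T  ✓ satisfies all
4 of the 16 rows are models.

4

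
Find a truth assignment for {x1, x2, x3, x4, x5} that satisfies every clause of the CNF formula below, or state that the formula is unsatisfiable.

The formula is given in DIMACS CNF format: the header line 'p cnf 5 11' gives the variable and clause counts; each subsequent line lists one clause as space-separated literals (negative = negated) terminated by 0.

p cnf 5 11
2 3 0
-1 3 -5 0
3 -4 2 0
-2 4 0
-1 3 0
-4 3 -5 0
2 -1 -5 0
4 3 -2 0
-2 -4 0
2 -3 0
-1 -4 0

Branch on x2: set x2 = True.
Unit clause (x4) forces x4 = True.
Now (¬x4) is unsatisfied and unit — conflict.
That branch fails; take x2 = False instead.
Unit clause (x3) forces x3 = True.
Now (¬x3) is unsatisfied and unit — conflict.
Neither x2 = True nor x2 = False works.

UNSATISFIABLE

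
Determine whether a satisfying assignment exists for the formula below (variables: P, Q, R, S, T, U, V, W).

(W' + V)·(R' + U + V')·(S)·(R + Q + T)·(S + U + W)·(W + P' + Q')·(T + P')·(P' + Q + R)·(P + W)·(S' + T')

Yes, satisfiable

Unit clause (S) forces S = 1.
Unit clause (T') forces T = 0.
Unit clause (P') forces P = 0.
Unit clause (W) forces W = 1.
Unit clause (V) forces V = 1.
Try R = 1.
Unit clause (U) forces U = 1.
Every clause is now satisfied; Q is unconstrained.
A satisfying assignment: P ↦ 0; Q ↦ 0; R ↦ 1; S ↦ 1; T ↦ 0; U ↦ 1; V ↦ 1; W ↦ 1.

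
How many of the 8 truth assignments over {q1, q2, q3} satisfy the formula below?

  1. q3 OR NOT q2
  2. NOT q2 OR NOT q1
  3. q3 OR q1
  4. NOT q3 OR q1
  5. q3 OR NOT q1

1

There are 2^3 = 8 truth assignments over (q1, q2, q3).
Check each against the 5 clauses (columns in the order q1, q2, q3):
  F F F  ✗ fails (q3 OR q1)
  F F T  ✗ fails (NOT q3 OR q1)
  F T F  ✗ fails (q3 OR NOT q2)
  F T T  ✗ fails (NOT q3 OR q1)
  T F F  ✗ fails (q3 OR NOT q1)
  T F T  ✓ satisfies all
  T T F  ✗ fails (q3 OR NOT q2)
  T T T  ✗ fails (NOT q2 OR NOT q1)
1 of the 8 rows is a model.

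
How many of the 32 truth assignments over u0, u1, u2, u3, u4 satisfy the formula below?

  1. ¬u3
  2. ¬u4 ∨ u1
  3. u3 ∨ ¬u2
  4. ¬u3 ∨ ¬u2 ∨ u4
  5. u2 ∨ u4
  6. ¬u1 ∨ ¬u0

1

There are 2^5 = 32 truth assignments over (u0, u1, u2, u3, u4).
Split on u1. With u1 = True, the clauses containing u1 are satisfied and ¬u1 drops from the rest; 1 of the 2^4 = 16 assignments to the other variables satisfy what remains.
With u1 = False, by the same count on the reduced clause set, 0 assignments work.
Total: 1 + 0 = 1.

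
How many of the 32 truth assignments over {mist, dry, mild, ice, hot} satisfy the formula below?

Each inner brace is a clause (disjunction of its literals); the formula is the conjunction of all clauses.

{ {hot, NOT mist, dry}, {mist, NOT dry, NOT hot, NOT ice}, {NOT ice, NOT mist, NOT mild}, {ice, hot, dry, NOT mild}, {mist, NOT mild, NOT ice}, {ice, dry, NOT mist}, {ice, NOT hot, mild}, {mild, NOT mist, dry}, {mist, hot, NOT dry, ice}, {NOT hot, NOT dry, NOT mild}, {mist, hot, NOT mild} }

There are 2^5 = 32 truth assignments over (mist, dry, mild, ice, hot).
Split on ice. With ice = true, the clauses containing ice are satisfied and NOT ice drops from the rest; 5 of the 2^4 = 16 assignments to the other variables satisfy what remains.
With ice = false, by the same count on the reduced clause set, 4 assignments work.
(One model: mist=F, dry=F, mild=F, ice=F, hot=F.)
Total: 5 + 4 = 9.

9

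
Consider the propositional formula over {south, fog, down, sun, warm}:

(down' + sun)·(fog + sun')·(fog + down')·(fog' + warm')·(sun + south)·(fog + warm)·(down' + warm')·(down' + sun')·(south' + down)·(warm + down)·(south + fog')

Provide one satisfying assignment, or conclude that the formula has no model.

Branch on down: set down = 0.
Unit clause (south') forces south = 0.
Unit clause (sun) forces sun = 1.
Unit clause (fog) forces fog = 1.
Now (fog') is unsatisfied and unit — conflict.
Undo down and try down = 1.
Unit clause (sun) forces sun = 1.
Now (sun') is unsatisfied and unit — conflict.
Either choice for down ends in contradiction.

UNSATISFIABLE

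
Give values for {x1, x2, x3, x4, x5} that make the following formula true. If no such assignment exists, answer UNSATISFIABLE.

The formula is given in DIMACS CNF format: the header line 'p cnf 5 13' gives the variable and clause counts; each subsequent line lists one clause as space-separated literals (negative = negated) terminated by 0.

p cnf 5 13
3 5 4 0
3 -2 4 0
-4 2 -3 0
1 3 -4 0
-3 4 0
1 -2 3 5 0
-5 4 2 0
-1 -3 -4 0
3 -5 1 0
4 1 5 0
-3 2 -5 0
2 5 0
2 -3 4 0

x1 ↦ True, x2 ↦ True, x3 ↦ False, x4 ↦ True, x5 ↦ False

Try x3 = False.
Try x5 = False.
Unit clause (x4) forces x4 = True.
Unit clause (x1) forces x1 = True.
Unit clause (x2) forces x2 = True.
Every clause now holds.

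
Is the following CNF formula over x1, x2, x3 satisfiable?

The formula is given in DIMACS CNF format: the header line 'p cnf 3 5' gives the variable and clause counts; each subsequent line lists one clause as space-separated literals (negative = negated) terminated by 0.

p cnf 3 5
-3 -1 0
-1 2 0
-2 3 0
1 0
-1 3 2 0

From the singleton clause (x1), x1 = True.
From the singleton clause (¬x3), x3 = False.
From the singleton clause (x2), x2 = True.
That conflicts with the unit clause (¬x2).
No assignment satisfies every clause.

No, unsatisfiable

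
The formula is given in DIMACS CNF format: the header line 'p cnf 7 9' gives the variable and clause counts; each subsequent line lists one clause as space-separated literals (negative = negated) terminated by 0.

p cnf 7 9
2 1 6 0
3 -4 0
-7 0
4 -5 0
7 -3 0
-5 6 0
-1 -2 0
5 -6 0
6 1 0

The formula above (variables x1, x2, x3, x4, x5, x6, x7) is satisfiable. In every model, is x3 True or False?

False

Suppose x3 = True.
Unit clause (¬x7) forces x7 = False.
Now (x7) is unsatisfied and unit — conflict.
So every satisfying assignment has x3 = False.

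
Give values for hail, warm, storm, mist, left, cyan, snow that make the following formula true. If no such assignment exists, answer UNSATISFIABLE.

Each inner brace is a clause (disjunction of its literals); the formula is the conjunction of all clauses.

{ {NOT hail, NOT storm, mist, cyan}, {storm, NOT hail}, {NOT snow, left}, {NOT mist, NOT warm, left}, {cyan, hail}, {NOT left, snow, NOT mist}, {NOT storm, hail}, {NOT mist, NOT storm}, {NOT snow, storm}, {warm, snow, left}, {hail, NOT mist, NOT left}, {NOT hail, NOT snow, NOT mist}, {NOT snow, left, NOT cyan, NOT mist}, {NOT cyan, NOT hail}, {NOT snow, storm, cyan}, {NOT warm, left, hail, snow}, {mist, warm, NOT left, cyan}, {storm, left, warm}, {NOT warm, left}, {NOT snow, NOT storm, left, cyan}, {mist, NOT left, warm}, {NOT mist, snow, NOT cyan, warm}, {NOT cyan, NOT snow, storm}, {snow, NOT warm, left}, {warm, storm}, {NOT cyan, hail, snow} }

Branch on storm: set storm = true.
From the singleton clause (hail), hail = true.
From the singleton clause (NOT mist), mist = false.
From the singleton clause (cyan), cyan = true.
Now (NOT cyan) is unsatisfied and unit — conflict.
Undo storm and try storm = false.
From the singleton clause (NOT hail), hail = false.
From the singleton clause (cyan), cyan = true.
From the singleton clause (NOT snow), snow = false.
Now (snow) is unsatisfied and unit — conflict.
Either choice for storm ends in contradiction.

UNSATISFIABLE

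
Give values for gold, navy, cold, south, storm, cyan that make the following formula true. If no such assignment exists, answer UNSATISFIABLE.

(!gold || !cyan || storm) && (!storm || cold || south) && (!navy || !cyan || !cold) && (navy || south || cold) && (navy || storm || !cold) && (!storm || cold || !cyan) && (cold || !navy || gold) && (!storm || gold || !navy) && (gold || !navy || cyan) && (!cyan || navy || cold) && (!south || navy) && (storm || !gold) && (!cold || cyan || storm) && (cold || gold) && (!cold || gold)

Branch on south: set south = false.
Branch on storm: set storm = true.
The clause (cold) is unit, so cold = true.
The clause (gold) is unit, so gold = true.
Branch on navy: set navy = false.
All clauses hold; cyan can take either value.

gold ↦ true, navy ↦ false, cold ↦ true, south ↦ false, storm ↦ true, cyan ↦ true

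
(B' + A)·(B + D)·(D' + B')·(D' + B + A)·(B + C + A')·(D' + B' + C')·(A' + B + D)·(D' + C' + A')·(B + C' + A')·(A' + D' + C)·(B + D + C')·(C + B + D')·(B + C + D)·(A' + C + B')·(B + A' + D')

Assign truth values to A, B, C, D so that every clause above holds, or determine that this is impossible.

Branch on B: set B = 1.
(A) alone gives A = 1.
(D') alone gives D = 0.
(C) alone gives C = 1.
This assignment satisfies each clause.

A: 1,  B: 1,  C: 1,  D: 0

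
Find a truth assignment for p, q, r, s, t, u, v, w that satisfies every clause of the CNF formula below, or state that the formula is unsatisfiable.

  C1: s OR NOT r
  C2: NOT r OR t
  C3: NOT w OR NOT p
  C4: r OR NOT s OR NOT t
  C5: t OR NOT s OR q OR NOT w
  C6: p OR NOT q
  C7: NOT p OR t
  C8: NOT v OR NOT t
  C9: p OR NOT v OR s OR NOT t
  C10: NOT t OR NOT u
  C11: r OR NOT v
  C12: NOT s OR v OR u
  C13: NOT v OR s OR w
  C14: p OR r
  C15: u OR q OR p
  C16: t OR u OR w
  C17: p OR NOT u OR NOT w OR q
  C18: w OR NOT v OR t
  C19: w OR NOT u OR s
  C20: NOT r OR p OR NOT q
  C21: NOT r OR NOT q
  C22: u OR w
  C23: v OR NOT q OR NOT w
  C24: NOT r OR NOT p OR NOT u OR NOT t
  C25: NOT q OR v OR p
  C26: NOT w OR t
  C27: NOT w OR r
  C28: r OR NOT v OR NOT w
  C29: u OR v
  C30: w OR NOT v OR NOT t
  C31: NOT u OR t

UNSATISFIABLE

Case s = true:
Case r = false:
From the singleton clause (NOT t), t = false.
From the singleton clause (NOT p), p = false.
Now (p) is unsatisfied and unit — conflict.
That branch fails; take r = true instead.
From the singleton clause (t), t = true.
From the singleton clause (NOT v), v = false.
From the singleton clause (NOT u), u = false.
Now (u) is unsatisfied and unit — conflict.
Either choice for r ends in contradiction.
That branch fails; take s = false instead.
From the singleton clause (NOT r), r = false.
From the singleton clause (NOT v), v = false.
From the singleton clause (p), p = true.
From the singleton clause (NOT w), w = false.
From the singleton clause (t), t = true.
From the singleton clause (NOT u), u = false.
Now (u) is unsatisfied and unit — conflict.
Either choice for s ends in contradiction.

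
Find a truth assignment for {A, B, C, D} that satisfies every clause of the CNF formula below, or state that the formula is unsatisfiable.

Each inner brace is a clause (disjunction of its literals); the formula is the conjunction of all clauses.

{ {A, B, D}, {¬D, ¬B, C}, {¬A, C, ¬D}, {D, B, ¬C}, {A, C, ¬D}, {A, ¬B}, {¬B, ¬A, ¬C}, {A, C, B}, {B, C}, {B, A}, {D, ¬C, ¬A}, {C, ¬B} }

A=True; B=False; C=True; D=True

Try A = True.
Try C = True.
(¬B) alone gives B = False.
(D) alone gives D = True.
This assignment satisfies each clause.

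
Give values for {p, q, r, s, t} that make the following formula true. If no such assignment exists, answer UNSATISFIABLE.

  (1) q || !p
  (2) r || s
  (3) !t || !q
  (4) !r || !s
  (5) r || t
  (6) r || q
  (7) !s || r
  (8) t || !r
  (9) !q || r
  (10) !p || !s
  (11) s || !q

Branch on q: set q = false.
Unit clause (!p) forces p = false.
Unit clause (r) forces r = true.
Unit clause (!s) forces s = false.
Unit clause (t) forces t = true.
This assignment satisfies each clause.

p: false,  q: false,  r: true,  s: false,  t: true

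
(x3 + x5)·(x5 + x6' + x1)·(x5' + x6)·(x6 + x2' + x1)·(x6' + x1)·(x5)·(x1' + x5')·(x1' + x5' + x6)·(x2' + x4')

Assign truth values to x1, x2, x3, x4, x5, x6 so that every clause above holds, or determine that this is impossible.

The clause (x5) is unit, so x5 = 1.
The clause (x6) is unit, so x6 = 1.
The clause (x1) is unit, so x1 = 1.
But (x1') is also a unit clause — contradiction.

UNSATISFIABLE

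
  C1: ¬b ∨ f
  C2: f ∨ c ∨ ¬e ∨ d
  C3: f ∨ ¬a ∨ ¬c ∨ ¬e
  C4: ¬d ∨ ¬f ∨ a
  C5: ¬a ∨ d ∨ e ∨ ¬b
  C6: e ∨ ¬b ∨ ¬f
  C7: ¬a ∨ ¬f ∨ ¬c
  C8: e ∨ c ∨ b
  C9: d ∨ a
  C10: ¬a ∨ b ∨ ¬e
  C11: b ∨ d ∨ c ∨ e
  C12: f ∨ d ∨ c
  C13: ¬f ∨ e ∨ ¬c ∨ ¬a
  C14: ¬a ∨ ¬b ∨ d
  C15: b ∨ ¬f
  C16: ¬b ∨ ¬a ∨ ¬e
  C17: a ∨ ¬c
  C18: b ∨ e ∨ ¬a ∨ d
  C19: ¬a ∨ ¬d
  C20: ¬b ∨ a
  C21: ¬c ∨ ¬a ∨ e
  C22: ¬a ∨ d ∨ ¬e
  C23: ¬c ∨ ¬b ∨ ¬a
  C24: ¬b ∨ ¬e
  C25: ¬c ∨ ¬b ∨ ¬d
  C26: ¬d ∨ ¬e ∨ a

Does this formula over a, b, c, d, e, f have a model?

Case b = False:
From the singleton clause (¬f), f = False.
Case e = True:
From the singleton clause (¬a), a = False.
From the singleton clause (d), d = True.
That conflicts with the unit clause (¬d).
So e must be the other value — set e = False.
From the singleton clause (c), c = True.
From the singleton clause (a), a = True.
That conflicts with the unit clause (¬a).
Both values of e lead to a conflict.
So b must be the other value — set b = True.
From the singleton clause (f), f = True.
From the singleton clause (e), e = True.
That conflicts with the unit clause (¬e).
Both values of b lead to a conflict.
No assignment satisfies every clause.

Unsatisfiable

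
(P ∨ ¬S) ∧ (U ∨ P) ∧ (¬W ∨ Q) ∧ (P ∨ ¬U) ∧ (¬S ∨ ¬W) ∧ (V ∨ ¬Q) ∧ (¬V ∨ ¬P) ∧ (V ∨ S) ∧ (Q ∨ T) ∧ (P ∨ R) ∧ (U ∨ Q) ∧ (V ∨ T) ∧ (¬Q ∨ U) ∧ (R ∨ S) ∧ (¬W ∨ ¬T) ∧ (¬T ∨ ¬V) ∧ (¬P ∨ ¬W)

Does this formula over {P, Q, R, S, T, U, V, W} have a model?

Case P = True:
From the singleton clause (¬V), V = False.
From the singleton clause (¬Q), Q = False.
From the singleton clause (¬W), W = False.
From the singleton clause (S), S = True.
From the singleton clause (T), T = True.
From the singleton clause (U), U = True.
All clauses hold; R can take either value.
A satisfying assignment: P=True; Q=False; R=True; S=True; T=True; U=True; V=False; W=False.

Yes, satisfiable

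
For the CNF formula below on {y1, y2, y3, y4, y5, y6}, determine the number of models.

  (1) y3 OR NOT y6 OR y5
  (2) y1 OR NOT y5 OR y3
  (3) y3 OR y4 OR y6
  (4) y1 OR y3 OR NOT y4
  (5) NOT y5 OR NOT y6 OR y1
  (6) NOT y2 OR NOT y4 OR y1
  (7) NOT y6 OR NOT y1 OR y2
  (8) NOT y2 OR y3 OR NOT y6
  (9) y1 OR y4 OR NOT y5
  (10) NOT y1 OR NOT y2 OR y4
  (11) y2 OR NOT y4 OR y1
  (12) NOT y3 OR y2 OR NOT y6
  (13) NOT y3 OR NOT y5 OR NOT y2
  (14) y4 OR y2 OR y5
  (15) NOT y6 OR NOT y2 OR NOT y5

There are 2^6 = 64 truth assignments over (y1, y2, y3, y4, y5, y6).
Split on y3. With y3 = true, the clauses containing y3 are satisfied and NOT y3 drops from the rest; 7 of the 2^5 = 32 assignments to the other variables satisfy what remains.
With y3 = false, by the same count on the reduced clause set, 4 assignments work.
Total: 7 + 4 = 11.

11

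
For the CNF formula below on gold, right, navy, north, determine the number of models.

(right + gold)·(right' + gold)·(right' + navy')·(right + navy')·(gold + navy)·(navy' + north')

There are 2^4 = 16 truth assignments over (gold, right, navy, north).
Check each against the 6 clauses (columns in the order gold, right, navy, north):
  F F F F  ✗ fails (right + gold)
  F F F T  ✗ fails (right + gold)
  F F T F  ✗ fails (right + gold)
  F F T T  ✗ fails (right + gold)
  F T F F  ✗ fails (right' + gold)
  F T F T  ✗ fails (right' + gold)
  F T T F  ✗ fails (right' + gold)
  F T T T  ✗ fails (right' + gold)
  T F F F  ✓ satisfies all
  T F F T  ✓ satisfies all
  T F T F  ✗ fails (right + navy')
  T F T T  ✗ fails (right + navy')
  T T F F  ✓ satisfies all
  T T F T  ✓ satisfies all
  T T T F  ✗ fails (right' + navy')
  T T T T  ✗ fails (right' + navy')
4 of the 16 rows are models.

4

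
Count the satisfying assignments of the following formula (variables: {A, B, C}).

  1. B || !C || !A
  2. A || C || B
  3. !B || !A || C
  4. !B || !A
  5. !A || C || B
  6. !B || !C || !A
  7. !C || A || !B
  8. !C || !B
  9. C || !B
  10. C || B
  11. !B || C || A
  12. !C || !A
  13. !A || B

1

There are 2^3 = 8 truth assignments over (A, B, C).
Check each against the 13 clauses (columns in the order A, B, C):
  F F F  ✗ fails (A || C || B)
  F F T  ✓ satisfies all
  F T F  ✗ fails (C || !B)
  F T T  ✗ fails (!C || A || !B)
  T F F  ✗ fails (!A || C || B)
  T F T  ✗ fails (B || !C || !A)
  T T F  ✗ fails (!B || !A || C)
  T T T  ✗ fails (!B || !A)
1 of the 8 rows is a model.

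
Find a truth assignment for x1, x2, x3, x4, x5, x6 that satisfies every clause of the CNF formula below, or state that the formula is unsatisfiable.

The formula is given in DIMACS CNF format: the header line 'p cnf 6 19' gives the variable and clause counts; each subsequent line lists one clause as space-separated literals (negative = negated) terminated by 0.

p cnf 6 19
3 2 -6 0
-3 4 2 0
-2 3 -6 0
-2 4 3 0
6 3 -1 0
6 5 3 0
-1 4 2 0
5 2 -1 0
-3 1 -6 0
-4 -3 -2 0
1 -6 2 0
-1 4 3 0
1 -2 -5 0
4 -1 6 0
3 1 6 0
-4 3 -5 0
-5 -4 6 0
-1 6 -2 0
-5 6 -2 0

Case x3 = True:
Case x4 = True:
Unit clause (¬x2) forces x2 = False.
Case x5 = False:
Unit clause (¬x1) forces x1 = False.
Unit clause (¬x6) forces x6 = False.
Every clause now holds.

x1 ↦ False; x2 ↦ False; x3 ↦ True; x4 ↦ True; x5 ↦ False; x6 ↦ False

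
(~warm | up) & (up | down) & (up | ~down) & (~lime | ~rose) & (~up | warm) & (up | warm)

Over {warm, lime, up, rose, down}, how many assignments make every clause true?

There are 2^5 = 32 truth assignments over (warm, lime, up, rose, down).
Split on rose. With rose = 1, the clauses containing rose are satisfied and ~rose drops from the rest; 2 of the 2^4 = 16 assignments to the other variables satisfy what remains.
With rose = 0, by the same count on the reduced clause set, 4 assignments work.
Total: 2 + 4 = 6.

6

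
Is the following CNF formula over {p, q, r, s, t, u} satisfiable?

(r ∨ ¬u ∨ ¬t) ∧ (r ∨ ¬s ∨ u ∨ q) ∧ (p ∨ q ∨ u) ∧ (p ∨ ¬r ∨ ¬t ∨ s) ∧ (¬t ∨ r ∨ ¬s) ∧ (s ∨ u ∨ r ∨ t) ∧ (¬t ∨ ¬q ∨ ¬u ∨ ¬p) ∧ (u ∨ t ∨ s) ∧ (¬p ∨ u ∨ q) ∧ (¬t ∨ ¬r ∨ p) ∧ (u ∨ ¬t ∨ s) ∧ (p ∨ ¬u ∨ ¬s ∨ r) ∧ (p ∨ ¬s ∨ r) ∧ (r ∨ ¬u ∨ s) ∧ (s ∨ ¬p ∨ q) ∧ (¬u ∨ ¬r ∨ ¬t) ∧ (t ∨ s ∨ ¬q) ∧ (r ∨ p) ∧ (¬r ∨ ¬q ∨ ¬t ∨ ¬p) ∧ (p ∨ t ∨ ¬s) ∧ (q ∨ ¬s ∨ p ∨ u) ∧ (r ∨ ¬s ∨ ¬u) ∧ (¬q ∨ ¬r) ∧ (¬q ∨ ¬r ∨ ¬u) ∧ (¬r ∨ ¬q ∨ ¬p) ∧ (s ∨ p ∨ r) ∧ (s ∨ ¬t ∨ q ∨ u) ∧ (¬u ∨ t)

Try r = False.
The clause (p) is unit, so p = True.
Try u = False.
The clause (q) is unit, so q = True.
Try t = False.
The clause (s) is unit, so s = True.
Every clause now holds.
A satisfying assignment: p: True,  q: True,  r: False,  s: True,  t: False,  u: False.

Yes, satisfiable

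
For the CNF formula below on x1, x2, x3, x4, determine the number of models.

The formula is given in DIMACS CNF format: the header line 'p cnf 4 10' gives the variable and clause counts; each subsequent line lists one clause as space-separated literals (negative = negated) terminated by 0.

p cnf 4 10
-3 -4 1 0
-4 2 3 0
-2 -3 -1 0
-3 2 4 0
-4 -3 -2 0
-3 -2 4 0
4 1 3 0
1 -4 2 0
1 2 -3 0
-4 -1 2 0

4

There are 2^4 = 16 truth assignments over (x1, x2, x3, x4).
Split on x1. With x1 = True, the clauses containing x1 are satisfied and ¬x1 drops from the rest; 3 of the 2^3 = 8 assignments to the other variables satisfy what remains.
With x1 = False, by the same count on the reduced clause set, 1 assignment works.
(One model: x1=F, x2=T, x3=F, x4=T.)
Total: 3 + 1 = 4.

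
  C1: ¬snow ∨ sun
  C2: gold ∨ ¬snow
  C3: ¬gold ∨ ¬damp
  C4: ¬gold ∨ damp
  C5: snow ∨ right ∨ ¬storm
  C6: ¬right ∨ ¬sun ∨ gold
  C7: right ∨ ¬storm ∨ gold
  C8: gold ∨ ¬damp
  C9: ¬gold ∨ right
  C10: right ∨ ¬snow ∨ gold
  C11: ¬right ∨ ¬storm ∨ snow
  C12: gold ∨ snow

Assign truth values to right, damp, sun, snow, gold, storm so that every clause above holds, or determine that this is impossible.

UNSATISFIABLE

Suppose snow = False.
(gold) alone gives gold = True.
(¬damp) alone gives damp = False.
That conflicts with the unit clause (damp).
Undo snow and try snow = True.
(sun) alone gives sun = True.
(gold) alone gives gold = True.
(¬damp) alone gives damp = False.
That conflicts with the unit clause (damp).
Either choice for snow ends in contradiction.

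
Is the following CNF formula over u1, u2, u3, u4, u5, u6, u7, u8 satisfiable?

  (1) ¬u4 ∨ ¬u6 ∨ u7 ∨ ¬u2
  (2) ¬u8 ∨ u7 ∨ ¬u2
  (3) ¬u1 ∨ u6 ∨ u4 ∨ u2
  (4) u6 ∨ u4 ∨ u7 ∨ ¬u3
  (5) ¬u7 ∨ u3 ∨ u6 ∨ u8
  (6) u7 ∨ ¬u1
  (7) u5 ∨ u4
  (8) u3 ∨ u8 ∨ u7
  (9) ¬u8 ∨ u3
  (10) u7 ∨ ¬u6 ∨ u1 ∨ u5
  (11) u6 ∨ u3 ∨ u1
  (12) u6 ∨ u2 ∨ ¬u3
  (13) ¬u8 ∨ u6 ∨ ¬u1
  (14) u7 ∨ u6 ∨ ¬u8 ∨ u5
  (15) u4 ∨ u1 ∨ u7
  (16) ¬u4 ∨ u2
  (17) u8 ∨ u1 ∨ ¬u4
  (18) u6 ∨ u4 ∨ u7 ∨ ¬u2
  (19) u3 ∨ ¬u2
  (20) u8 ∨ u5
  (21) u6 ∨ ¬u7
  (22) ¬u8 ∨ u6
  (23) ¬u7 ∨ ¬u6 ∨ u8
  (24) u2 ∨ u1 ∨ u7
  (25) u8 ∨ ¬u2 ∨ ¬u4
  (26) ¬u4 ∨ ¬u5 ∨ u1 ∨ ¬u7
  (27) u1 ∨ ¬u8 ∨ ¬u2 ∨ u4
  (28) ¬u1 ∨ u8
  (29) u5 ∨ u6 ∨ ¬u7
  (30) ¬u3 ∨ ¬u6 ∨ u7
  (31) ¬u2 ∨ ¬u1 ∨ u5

Yes, satisfiable

Try u7 = True.
The clause (u6) is unit, so u6 = True.
The clause (u8) is unit, so u8 = True.
The clause (u3) is unit, so u3 = True.
Try u5 = True.
Try u4 = False.
Try u1 = True.
Every clause is now satisfied; u2 is unconstrained.
A satisfying assignment: u1: True; u2: True; u3: True; u4: False; u5: True; u6: True; u7: True; u8: True.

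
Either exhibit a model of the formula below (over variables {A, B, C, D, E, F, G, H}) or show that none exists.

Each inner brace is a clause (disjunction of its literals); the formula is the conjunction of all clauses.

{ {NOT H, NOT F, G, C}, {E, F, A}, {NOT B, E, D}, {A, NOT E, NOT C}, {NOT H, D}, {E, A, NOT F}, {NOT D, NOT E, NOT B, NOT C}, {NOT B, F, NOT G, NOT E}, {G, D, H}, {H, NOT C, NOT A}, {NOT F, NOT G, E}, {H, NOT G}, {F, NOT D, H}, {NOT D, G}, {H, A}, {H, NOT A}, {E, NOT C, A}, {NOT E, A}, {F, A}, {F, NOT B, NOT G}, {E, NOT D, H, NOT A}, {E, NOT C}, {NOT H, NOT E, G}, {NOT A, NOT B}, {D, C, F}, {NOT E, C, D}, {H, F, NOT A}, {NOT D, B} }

UNSATISFIABLE

Case H = false:
Unit clause (NOT G) forces G = false.
Unit clause (D) forces D = true.
Now (NOT D) is unsatisfied and unit — conflict.
Backtrack on H: now try H = true.
Unit clause (D) forces D = true.
Unit clause (G) forces G = true.
Unit clause (B) forces B = true.
Unit clause (F) forces F = true.
Unit clause (E) forces E = true.
Unit clause (NOT C) forces C = false.
Unit clause (A) forces A = true.
Now (NOT A) is unsatisfied and unit — conflict.
Either choice for H ends in contradiction.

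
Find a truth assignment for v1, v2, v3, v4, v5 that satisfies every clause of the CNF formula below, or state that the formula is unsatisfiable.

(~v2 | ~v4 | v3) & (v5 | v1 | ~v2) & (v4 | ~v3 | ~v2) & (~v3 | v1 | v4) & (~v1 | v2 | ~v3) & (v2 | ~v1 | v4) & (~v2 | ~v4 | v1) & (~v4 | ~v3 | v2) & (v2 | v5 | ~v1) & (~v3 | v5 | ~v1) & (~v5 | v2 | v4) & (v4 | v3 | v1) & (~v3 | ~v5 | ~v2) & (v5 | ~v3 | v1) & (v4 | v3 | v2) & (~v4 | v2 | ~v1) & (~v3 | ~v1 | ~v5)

v1 ↦ 1; v2 ↦ 1; v3 ↦ 0; v4 ↦ 0; v5 ↦ 0

Case v2 = 1:
Case v4 = 0:
(~v3) alone gives v3 = 0.
(v1) alone gives v1 = 1.
No clause remains; v5 is free.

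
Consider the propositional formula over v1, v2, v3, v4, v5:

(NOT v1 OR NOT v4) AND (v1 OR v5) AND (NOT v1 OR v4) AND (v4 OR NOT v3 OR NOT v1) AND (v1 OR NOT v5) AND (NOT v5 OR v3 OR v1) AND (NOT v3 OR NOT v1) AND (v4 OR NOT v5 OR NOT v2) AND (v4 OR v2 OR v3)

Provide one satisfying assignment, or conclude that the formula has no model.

UNSATISFIABLE

Suppose v1 = false.
From the singleton clause (v5), v5 = true.
That conflicts with the unit clause (NOT v5).
Backtrack on v1: now try v1 = true.
From the singleton clause (NOT v4), v4 = false.
That conflicts with the unit clause (v4).
Both values of v1 lead to a conflict.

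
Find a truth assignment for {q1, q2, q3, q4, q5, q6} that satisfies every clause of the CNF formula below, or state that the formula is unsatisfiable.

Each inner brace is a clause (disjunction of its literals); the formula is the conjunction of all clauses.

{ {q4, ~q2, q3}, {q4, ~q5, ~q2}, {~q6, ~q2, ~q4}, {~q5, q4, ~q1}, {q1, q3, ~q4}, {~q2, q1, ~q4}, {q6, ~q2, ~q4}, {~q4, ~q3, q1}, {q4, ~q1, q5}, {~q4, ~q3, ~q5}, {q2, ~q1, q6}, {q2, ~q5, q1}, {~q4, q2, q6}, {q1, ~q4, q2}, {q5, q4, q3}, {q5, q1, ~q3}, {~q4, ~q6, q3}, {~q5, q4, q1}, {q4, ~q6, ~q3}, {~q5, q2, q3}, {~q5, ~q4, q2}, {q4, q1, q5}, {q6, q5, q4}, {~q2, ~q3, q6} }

Case q4 = 1:
Case q6 = 1:
Unit clause (~q2) forces q2 = 0.
Unit clause (q1) forces q1 = 1.
Unit clause (q3) forces q3 = 1.
Unit clause (~q5) forces q5 = 0.
Every clause now holds.

q1=1,  q2=0,  q3=1,  q4=1,  q5=0,  q6=1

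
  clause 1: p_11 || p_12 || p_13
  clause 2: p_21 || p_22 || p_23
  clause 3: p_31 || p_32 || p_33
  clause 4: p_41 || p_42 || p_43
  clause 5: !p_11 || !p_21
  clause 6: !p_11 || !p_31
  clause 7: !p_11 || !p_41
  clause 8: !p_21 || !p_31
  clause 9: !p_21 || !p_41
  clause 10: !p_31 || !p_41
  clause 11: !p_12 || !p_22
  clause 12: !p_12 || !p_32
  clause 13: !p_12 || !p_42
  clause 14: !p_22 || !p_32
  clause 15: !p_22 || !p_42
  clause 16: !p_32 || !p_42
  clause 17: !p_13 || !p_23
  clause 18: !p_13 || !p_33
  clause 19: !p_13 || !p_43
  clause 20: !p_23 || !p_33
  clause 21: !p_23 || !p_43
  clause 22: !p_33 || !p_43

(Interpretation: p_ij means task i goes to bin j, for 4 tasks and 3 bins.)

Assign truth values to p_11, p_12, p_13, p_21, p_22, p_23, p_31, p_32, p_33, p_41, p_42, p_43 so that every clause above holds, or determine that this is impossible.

UNSATISFIABLE

Case p_11 = false:
Case p_12 = true:
Unit clause (!p_22) forces p_22 = false.
Unit clause (!p_32) forces p_32 = false.
Unit clause (!p_42) forces p_42 = false.
Case p_21 = true:
Unit clause (!p_31) forces p_31 = false.
Unit clause (p_33) forces p_33 = true.
Unit clause (!p_41) forces p_41 = false.
Unit clause (p_43) forces p_43 = true.
But (!p_43) is also a unit clause — contradiction.
So p_21 must be the other value — set p_21 = false.
Unit clause (p_23) forces p_23 = true.
Unit clause (!p_13) forces p_13 = false.
Unit clause (!p_33) forces p_33 = false.
Unit clause (p_31) forces p_31 = true.
Unit clause (!p_41) forces p_41 = false.
Unit clause (p_43) forces p_43 = true.
But (!p_43) is also a unit clause — contradiction.
Neither p_21 = true nor p_21 = false works.
So p_12 must be the other value — set p_12 = false.
Unit clause (p_13) forces p_13 = true.
Unit clause (!p_23) forces p_23 = false.
Unit clause (!p_33) forces p_33 = false.
Unit clause (!p_43) forces p_43 = false.
Case p_21 = true:
Unit clause (!p_31) forces p_31 = false.
Unit clause (p_32) forces p_32 = true.
Unit clause (!p_41) forces p_41 = false.
Unit clause (p_42) forces p_42 = true.
But (!p_42) is also a unit clause — contradiction.
So p_21 must be the other value — set p_21 = false.
Unit clause (p_22) forces p_22 = true.
Unit clause (!p_32) forces p_32 = false.
Unit clause (p_31) forces p_31 = true.
Unit clause (!p_41) forces p_41 = false.
Unit clause (p_42) forces p_42 = true.
But (!p_42) is also a unit clause — contradiction.
Neither p_21 = true nor p_21 = false works.
Neither p_12 = true nor p_12 = false works.
So p_11 must be the other value — set p_11 = true.
Unit clause (!p_21) forces p_21 = false.
Unit clause (!p_31) forces p_31 = false.
Unit clause (!p_41) forces p_41 = false.
Case p_22 = true:
Unit clause (!p_12) forces p_12 = false.
Unit clause (!p_32) forces p_32 = false.
Unit clause (p_33) forces p_33 = true.
Unit clause (!p_42) forces p_42 = false.
Unit clause (p_43) forces p_43 = true.
But (!p_43) is also a unit clause — contradiction.
So p_22 must be the other value — set p_22 = false.
Unit clause (p_23) forces p_23 = true.
Unit clause (!p_13) forces p_13 = false.
Unit clause (!p_33) forces p_33 = false.
Unit clause (p_32) forces p_32 = true.
Unit clause (!p_12) forces p_12 = false.
Unit clause (!p_42) forces p_42 = false.
Unit clause (p_43) forces p_43 = true.
But (!p_43) is also a unit clause — contradiction.
Neither p_22 = true nor p_22 = false works.
Neither p_11 = true nor p_11 = false works.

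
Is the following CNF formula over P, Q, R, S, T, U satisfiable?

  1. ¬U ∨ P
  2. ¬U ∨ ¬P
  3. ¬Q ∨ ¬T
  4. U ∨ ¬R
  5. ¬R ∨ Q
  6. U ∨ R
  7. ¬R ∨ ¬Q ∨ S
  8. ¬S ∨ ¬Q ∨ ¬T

No, unsatisfiable

Try U = False.
Unit clause (¬R) forces R = False.
Now (R) is unsatisfied and unit — conflict.
Backtrack on U: now try U = True.
Unit clause (P) forces P = True.
Now (¬P) is unsatisfied and unit — conflict.
Either choice for U ends in contradiction.
No assignment satisfies every clause.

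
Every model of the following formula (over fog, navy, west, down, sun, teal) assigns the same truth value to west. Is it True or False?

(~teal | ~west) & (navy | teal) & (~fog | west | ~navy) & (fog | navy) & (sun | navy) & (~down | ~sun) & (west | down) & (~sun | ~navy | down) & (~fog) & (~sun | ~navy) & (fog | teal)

Suppose west = 1.
Unit clause (~teal) forces teal = 0.
Unit clause (navy) forces navy = 1.
Unit clause (~fog) forces fog = 0.
Now (fog) is unsatisfied and unit — conflict.
So every satisfying assignment has west = False.

False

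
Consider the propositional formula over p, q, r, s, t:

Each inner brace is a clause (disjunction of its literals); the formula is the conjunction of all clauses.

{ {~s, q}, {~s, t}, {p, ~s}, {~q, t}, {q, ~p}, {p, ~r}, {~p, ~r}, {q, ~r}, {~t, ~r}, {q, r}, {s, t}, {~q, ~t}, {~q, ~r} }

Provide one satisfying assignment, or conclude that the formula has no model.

UNSATISFIABLE

Case s = 0:
From the singleton clause (t), t = 1.
From the singleton clause (~r), r = 0.
From the singleton clause (q), q = 1.
That conflicts with the unit clause (~q).
That branch fails; take s = 1 instead.
From the singleton clause (q), q = 1.
From the singleton clause (t), t = 1.
That conflicts with the unit clause (~t).
Both values of s lead to a conflict.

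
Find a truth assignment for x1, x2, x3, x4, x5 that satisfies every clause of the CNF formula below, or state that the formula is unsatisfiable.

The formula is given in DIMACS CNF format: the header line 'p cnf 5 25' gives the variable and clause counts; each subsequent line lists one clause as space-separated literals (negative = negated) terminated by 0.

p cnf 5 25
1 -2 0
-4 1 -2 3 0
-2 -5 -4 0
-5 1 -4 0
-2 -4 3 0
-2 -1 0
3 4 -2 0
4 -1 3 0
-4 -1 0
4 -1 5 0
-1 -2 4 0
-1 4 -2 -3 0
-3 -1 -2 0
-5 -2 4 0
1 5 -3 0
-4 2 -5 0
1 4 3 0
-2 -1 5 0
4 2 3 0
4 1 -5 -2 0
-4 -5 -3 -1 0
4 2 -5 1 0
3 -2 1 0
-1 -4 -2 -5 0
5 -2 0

Try x1 = True.
From the singleton clause (¬x2), x2 = False.
From the singleton clause (¬x4), x4 = False.
From the singleton clause (x3), x3 = True.
From the singleton clause (x5), x5 = True.
All clauses are satisfied.

x1 ↦ True, x2 ↦ False, x3 ↦ True, x4 ↦ False, x5 ↦ True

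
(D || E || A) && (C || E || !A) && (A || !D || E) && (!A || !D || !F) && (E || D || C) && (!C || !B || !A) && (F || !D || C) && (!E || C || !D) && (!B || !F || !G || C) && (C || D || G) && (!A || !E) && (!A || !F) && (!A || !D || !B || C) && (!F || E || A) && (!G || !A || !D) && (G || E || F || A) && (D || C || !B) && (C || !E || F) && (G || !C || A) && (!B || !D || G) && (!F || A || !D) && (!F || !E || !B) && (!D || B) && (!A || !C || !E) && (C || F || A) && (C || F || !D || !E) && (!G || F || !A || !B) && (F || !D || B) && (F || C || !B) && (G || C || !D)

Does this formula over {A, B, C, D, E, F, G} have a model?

Yes

Branch on A: set A = false.
Branch on D: set D = false.
From the singleton clause (E), E = true.
Branch on C: set C = true.
From the singleton clause (G), G = true.
Branch on F: set F = false.
Every clause is now satisfied; B is unconstrained.
A satisfying assignment: A ↦ false,  B ↦ false,  C ↦ true,  D ↦ false,  E ↦ true,  F ↦ false,  G ↦ true.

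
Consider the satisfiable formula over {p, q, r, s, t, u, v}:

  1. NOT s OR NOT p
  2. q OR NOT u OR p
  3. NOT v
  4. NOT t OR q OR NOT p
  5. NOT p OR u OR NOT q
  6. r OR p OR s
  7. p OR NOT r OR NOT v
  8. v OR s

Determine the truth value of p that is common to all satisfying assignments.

False

Suppose p = true.
From the singleton clause (NOT s), s = false.
From the singleton clause (NOT v), v = false.
That conflicts with the unit clause (v).
So every satisfying assignment has p = False.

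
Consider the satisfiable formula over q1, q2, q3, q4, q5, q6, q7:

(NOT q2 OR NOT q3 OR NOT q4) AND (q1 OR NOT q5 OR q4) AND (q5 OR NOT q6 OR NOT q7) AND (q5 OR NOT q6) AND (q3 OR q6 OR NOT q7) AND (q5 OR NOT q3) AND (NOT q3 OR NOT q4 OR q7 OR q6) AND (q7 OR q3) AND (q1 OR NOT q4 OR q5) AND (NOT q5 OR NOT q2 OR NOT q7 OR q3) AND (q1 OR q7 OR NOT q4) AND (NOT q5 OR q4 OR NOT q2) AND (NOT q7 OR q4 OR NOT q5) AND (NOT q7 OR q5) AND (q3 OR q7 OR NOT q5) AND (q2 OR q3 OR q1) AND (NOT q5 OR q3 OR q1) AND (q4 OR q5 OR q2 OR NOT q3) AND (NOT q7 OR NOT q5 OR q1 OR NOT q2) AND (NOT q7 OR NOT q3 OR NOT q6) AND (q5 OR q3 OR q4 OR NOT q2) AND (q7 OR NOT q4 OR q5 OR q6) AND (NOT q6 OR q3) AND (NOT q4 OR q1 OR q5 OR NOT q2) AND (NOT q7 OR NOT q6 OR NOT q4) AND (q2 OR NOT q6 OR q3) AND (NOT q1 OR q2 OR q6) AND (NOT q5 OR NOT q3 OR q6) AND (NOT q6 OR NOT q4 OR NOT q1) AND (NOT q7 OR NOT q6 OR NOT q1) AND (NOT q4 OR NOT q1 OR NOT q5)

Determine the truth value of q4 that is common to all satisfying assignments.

Suppose q4 = true.
Suppose q2 = false.
Suppose q5 = true.
(NOT q1) alone gives q1 = false.
(q7) alone gives q7 = true.
(q3) alone gives q3 = true.
(NOT q6) alone gives q6 = false.
That conflicts with the unit clause (q6).
Backtrack on q5: now try q5 = false.
(NOT q6) alone gives q6 = false.
(NOT q3) alone gives q3 = false.
(NOT q7) alone gives q7 = false.
That conflicts with the unit clause (q7).
Both values of q5 lead to a conflict.
Backtrack on q2: now try q2 = true.
(NOT q3) alone gives q3 = false.
(q7) alone gives q7 = true.
(q6) alone gives q6 = true.
That conflicts with the unit clause (NOT q6).
Both values of q2 lead to a conflict.
So every satisfying assignment has q4 = False.

False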